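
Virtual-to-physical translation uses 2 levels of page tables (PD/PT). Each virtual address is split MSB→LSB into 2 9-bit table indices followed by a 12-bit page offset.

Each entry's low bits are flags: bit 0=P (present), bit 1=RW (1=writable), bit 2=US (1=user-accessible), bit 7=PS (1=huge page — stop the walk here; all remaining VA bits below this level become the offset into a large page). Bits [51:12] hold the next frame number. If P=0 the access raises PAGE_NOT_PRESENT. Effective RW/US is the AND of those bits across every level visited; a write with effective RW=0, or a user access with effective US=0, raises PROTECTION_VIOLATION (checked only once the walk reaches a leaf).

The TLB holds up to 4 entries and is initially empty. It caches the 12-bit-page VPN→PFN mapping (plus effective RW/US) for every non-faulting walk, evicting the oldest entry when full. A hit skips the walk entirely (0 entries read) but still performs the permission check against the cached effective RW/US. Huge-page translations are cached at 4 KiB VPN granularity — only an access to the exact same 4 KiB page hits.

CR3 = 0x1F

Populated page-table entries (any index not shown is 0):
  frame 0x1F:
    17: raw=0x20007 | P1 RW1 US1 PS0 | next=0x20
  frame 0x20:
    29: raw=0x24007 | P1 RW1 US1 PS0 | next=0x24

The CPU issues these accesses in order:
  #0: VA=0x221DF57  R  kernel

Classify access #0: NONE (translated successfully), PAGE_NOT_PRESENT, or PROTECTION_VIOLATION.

Walk each access:
#0 VA=0x221DF57 (r,kernel):
  L0: frame=0x1F idx=17 entry=0x20007 [P=1 RW=1 US=1 PS=0]
  L1: frame=0x20 idx=29 entry=0x24007 [P=1 RW=1 US=1 PS=0]
  ⇒ phys 0x24F57  [2 reads]

Access #0 fault: NONE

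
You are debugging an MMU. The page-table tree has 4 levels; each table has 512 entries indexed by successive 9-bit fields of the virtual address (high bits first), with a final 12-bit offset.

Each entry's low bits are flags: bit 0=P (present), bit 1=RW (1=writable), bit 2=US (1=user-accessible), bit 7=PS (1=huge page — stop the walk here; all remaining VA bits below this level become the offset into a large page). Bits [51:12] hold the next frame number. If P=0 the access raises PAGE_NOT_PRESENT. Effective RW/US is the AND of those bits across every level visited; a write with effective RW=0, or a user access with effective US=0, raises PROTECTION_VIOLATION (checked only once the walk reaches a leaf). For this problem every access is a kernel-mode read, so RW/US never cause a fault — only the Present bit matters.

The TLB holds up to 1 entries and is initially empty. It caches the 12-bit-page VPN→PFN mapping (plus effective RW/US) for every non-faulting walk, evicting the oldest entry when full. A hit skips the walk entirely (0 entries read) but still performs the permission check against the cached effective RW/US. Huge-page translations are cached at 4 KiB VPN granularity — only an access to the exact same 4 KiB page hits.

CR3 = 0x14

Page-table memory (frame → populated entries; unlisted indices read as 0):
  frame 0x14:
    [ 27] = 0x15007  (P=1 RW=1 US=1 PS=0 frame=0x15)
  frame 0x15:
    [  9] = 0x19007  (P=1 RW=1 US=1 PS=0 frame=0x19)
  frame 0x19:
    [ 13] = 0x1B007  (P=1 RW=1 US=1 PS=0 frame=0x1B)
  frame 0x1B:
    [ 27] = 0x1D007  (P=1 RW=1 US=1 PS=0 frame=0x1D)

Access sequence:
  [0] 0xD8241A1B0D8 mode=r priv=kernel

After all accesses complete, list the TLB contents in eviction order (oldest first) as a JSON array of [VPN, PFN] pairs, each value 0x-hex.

Per-access translation:
#0 VA=0xD8241A1B0D8 (r,kernel):
  L0 @0x14[27] → 0x15007  P=1,RW=1,US=1,PS=0
  L1 @0x15[9] → 0x19007  P=1,RW=1,US=1,PS=0
  L2 @0x19[13] → 0x1B007  P=1,RW=1,US=1,PS=0
  L3 @0x1B[27] → 0x1D007  P=1,RW=1,US=1,PS=0
  ✓ 0x1D0D8  — 4 lookups

TLB: [["0xD8241A1B", "0x1D"]]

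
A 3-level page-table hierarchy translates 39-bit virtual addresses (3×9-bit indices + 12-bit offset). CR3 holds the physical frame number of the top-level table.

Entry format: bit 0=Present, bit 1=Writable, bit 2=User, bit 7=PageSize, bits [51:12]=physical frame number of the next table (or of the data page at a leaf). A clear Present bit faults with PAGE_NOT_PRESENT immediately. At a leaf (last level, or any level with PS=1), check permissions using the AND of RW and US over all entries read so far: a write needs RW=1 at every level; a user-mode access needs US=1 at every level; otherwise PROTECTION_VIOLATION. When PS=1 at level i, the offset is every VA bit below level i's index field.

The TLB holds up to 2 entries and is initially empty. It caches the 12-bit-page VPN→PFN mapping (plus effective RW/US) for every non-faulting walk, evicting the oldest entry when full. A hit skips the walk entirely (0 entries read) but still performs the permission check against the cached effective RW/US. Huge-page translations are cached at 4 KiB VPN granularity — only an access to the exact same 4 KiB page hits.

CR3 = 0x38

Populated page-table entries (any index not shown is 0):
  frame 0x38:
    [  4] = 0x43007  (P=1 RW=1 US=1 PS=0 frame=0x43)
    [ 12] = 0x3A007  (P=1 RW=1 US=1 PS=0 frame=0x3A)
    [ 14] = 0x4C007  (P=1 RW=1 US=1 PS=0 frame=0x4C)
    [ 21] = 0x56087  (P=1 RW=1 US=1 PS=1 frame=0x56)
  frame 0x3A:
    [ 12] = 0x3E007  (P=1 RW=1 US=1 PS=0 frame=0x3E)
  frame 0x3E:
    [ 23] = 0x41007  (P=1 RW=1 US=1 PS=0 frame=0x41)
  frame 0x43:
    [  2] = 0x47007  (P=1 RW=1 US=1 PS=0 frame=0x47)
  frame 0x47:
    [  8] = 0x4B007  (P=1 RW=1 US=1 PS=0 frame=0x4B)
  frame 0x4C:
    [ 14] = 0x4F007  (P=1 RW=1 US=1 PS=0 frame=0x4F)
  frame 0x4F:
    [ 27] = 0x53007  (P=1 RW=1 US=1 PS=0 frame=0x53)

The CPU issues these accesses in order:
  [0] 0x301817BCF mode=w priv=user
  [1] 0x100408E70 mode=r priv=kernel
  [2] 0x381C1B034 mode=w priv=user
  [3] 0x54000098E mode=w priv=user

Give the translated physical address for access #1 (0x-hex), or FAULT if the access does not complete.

Per-access translation:
#0 VA=0x301817BCF (w,user):
  L0 @0x38[12] → 0x3A007  P=1,RW=1,US=1,PS=0
  L1 @0x3A[12] → 0x3E007  P=1,RW=1,US=1,PS=0
  L2 @0x3E[23] → 0x41007  P=1,RW=1,US=1,PS=0
  ⇒ phys 0x41BCF  [3 reads]
#1 VA=0x100408E70 (r,kernel):
  L0 @0x38[4] → 0x43007  P=1,RW=1,US=1,PS=0
  L1 @0x43[2] → 0x47007  P=1,RW=1,US=1,PS=0
  L2 @0x47[8] → 0x4B007  P=1,RW=1,US=1,PS=0
  ⇒ phys 0x4BE70  [3 reads]
#2 VA=0x381C1B034 (w,user):
  L0 @0x38[14] → 0x4C007  P=1,RW=1,US=1,PS=0
  L1 @0x4C[14] → 0x4F007  P=1,RW=1,US=1,PS=0
  L2 @0x4F[27] → 0x53007  P=1,RW=1,US=1,PS=0
  ⇒ phys 0x53034  [3 reads]
#3 VA=0x54000098E (w,user):
  L0 @0x38[21] → 0x56087  P=1,RW=1,US=1,PS=1
  ⇒ phys 0x5698E (huge @L0)  [1 reads]

Access #1 PA: 0x4BE70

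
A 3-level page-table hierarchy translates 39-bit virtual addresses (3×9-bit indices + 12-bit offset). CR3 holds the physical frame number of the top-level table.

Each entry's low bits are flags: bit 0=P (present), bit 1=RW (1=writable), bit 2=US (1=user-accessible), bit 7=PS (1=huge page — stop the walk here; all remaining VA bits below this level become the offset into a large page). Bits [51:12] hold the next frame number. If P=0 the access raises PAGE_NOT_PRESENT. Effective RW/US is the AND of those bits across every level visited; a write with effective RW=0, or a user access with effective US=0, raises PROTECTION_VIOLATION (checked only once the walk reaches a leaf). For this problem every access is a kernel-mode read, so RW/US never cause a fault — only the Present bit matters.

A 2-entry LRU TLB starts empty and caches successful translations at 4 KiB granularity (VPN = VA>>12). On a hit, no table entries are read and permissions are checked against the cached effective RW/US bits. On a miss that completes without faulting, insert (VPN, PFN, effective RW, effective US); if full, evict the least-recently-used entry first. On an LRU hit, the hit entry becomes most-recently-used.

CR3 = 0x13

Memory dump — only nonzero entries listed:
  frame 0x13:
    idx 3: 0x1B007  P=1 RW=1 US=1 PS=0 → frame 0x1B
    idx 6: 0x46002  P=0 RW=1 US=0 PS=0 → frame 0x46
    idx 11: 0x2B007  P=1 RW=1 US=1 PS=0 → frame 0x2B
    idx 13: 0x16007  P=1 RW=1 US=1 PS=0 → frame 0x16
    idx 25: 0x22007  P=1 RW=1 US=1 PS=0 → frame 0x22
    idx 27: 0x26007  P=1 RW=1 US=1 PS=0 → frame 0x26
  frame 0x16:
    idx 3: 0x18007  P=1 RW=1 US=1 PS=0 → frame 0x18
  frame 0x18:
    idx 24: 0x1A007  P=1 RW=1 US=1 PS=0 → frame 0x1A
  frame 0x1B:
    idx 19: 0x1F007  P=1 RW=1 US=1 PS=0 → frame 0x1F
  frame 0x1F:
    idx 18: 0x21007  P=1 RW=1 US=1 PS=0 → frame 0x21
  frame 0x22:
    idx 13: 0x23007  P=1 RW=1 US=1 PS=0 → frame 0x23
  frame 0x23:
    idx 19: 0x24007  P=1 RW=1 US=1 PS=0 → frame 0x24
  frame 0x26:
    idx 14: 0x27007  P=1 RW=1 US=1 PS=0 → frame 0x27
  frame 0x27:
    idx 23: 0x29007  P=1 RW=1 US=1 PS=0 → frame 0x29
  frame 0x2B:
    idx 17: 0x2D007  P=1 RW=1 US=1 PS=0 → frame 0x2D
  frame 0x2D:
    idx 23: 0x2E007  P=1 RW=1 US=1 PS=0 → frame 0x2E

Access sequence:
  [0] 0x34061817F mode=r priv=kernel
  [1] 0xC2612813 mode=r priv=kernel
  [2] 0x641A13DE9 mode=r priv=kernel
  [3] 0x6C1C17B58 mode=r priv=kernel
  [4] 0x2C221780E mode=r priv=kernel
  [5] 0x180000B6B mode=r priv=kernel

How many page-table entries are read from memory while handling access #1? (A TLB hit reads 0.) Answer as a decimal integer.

Walk each access:
#0 VA=0x34061817F (r,kernel):
  L0: frame=0x13 idx=13 entry=0x16007 [P=1 RW=1 US=1 PS=0]
  L1: frame=0x16 idx=3 entry=0x18007 [P=1 RW=1 US=1 PS=0]
  L2: frame=0x18 idx=24 entry=0x1A007 [P=1 RW=1 US=1 PS=0]
  ⇒ phys 0x1A17F  [3 reads]
#1 VA=0xC2612813 (r,kernel):
  L0: frame=0x13 idx=3 entry=0x1B007 [P=1 RW=1 US=1 PS=0]
  L1: frame=0x1B idx=19 entry=0x1F007 [P=1 RW=1 US=1 PS=0]
  L2: frame=0x1F idx=18 entry=0x21007 [P=1 RW=1 US=1 PS=0]
  ⇒ phys 0x21813  [3 reads]
#2 VA=0x641A13DE9 (r,kernel):
  L0: frame=0x13 idx=25 entry=0x22007 [P=1 RW=1 US=1 PS=0]
  L1: frame=0x22 idx=13 entry=0x23007 [P=1 RW=1 US=1 PS=0]
  L2: frame=0x23 idx=19 entry=0x24007 [P=1 RW=1 US=1 PS=0]
  ⇒ phys 0x24DE9  [3 reads]
#3 VA=0x6C1C17B58 (r,kernel):
  L0: frame=0x13 idx=27 entry=0x26007 [P=1 RW=1 US=1 PS=0]
  L1: frame=0x26 idx=14 entry=0x27007 [P=1 RW=1 US=1 PS=0]
  L2: frame=0x27 idx=23 entry=0x29007 [P=1 RW=1 US=1 PS=0]
  ⇒ phys 0x29B58  [3 reads]
#4 VA=0x2C221780E (r,kernel):
  L0: frame=0x13 idx=11 entry=0x2B007 [P=1 RW=1 US=1 PS=0]
  L1: frame=0x2B idx=17 entry=0x2D007 [P=1 RW=1 US=1 PS=0]
  L2: frame=0x2D idx=23 entry=0x2E007 [P=1 RW=1 US=1 PS=0]
  ⇒ phys 0x2E80E  [3 reads]
#5 VA=0x180000B6B (r,kernel):
  L0: frame=0x13 idx=6 entry=0x46002 [P=0 RW=1 US=0 PS=0]
  ⇒ fault: PAGE_NOT_PRESENT  — 1 lookups

Entries read for #1: 3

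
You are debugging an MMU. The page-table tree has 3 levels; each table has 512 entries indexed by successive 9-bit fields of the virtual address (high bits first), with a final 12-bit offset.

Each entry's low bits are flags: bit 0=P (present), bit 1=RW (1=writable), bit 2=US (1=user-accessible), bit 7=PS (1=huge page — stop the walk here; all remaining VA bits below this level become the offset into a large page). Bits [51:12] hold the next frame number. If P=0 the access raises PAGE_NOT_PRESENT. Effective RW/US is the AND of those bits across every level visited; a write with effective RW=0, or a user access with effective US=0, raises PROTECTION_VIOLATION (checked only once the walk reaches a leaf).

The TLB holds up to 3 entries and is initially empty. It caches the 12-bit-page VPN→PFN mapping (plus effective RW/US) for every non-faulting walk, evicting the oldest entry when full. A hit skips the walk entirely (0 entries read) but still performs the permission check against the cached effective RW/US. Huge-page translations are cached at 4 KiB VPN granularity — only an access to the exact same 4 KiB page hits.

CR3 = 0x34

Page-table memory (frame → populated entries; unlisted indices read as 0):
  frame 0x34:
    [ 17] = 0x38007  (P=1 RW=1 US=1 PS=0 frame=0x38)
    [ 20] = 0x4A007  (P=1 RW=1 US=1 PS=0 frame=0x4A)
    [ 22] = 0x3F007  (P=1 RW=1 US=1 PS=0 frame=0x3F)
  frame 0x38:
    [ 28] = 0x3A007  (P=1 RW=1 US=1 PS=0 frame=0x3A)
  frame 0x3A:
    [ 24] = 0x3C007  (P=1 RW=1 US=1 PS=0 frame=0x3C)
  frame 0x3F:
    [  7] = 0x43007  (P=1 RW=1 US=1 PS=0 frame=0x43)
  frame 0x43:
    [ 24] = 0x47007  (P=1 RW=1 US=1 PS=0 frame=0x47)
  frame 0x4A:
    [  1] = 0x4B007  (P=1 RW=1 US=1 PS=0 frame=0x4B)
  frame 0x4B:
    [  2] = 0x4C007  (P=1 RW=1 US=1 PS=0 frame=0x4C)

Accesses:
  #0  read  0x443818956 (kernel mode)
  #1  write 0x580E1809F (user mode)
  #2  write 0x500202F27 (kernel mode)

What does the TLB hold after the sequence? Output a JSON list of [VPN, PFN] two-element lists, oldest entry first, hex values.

Per-access translation:
#0 VA=0x443818956 (r,kernel):
  L0 @0x34[17] → 0x38007  P=1,RW=1,US=1,PS=0
  L1 @0x38[28] → 0x3A007  P=1,RW=1,US=1,PS=0
  L2 @0x3A[24] → 0x3C007  P=1,RW=1,US=1,PS=0
  ⇒ phys 0x3C956  [3 reads]
#1 VA=0x580E1809F (w,user):
  L0 @0x34[22] → 0x3F007  P=1,RW=1,US=1,PS=0
  L1 @0x3F[7] → 0x43007  P=1,RW=1,US=1,PS=0
  L2 @0x43[24] → 0x47007  P=1,RW=1,US=1,PS=0
  ⇒ phys 0x4709F  [3 reads]
#2 VA=0x500202F27 (w,kernel):
  L0 @0x34[20] → 0x4A007  P=1,RW=1,US=1,PS=0
  L1 @0x4A[1] → 0x4B007  P=1,RW=1,US=1,PS=0
  L2 @0x4B[2] → 0x4C007  P=1,RW=1,US=1,PS=0
  ⇒ phys 0x4CF27  [3 reads]

TLB: [["0x443818", "0x3C"], ["0x580E18", "0x47"], ["0x500202", "0x4C"]]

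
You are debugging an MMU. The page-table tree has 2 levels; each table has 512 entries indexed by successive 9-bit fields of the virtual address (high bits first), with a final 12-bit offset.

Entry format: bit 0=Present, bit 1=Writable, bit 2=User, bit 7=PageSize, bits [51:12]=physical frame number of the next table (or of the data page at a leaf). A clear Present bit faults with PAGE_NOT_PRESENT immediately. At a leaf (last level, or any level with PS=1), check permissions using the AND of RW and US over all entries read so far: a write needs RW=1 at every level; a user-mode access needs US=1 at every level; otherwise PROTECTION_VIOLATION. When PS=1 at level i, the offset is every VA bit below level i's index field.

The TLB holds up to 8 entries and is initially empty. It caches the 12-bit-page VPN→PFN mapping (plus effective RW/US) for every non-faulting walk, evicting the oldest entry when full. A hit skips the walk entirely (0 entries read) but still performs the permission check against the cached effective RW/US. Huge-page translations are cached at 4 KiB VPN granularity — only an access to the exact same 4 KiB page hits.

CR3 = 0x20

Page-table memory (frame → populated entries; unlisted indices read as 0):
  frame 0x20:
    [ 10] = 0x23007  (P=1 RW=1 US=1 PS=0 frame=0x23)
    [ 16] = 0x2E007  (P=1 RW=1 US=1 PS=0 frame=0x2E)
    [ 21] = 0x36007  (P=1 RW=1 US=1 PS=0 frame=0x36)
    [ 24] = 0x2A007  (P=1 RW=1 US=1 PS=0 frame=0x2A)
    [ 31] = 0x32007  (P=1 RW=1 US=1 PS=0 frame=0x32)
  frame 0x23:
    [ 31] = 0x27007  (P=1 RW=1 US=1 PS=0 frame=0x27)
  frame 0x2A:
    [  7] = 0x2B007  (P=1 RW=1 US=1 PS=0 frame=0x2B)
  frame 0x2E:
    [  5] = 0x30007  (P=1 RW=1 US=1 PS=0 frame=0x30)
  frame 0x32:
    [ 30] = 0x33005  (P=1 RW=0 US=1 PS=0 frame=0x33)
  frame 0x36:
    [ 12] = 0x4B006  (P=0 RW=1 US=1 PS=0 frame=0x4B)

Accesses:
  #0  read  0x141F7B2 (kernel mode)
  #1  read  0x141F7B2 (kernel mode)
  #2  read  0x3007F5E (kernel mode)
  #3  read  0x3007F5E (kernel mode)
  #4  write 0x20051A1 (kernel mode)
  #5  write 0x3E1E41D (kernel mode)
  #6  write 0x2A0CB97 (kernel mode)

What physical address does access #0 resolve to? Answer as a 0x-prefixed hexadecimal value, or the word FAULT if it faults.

Walk each access:
#0 VA=0x141F7B2 (r,kernel):
  L0 @0x20[10] → 0x23007  P=1,RW=1,US=1,PS=0
  L1 @0x23[31] → 0x27007  P=1,RW=1,US=1,PS=0
  ⇒ phys 0x277B2  [2 reads]
#1 VA=0x141F7B2 (r,kernel):
  TLB hit vpn=0x141F → PA=0x277B2
#2 VA=0x3007F5E (r,kernel):
  L0 @0x20[24] → 0x2A007  P=1,RW=1,US=1,PS=0
  L1 @0x2A[7] → 0x2B007  P=1,RW=1,US=1,PS=0
  ⇒ phys 0x2BF5E  [2 reads]
#3 VA=0x3007F5E (r,kernel):
  TLB hit vpn=0x3007 → PA=0x2BF5E
#4 VA=0x20051A1 (w,kernel):
  L0 @0x20[16] → 0x2E007  P=1,RW=1,US=1,PS=0
  L1 @0x2E[5] → 0x30007  P=1,RW=1,US=1,PS=0
  ⇒ phys 0x301A1  [2 reads]
#5 VA=0x3E1E41D (w,kernel):
  L0 @0x20[31] → 0x32007  P=1,RW=1,US=1,PS=0
  L1 @0x32[30] → 0x33005  P=1,RW=0,US=1,PS=0
  ✗ PROTECTION_VIOLATION  [2 reads]
#6 VA=0x2A0CB97 (w,kernel):
  L0 @0x20[21] → 0x36007  P=1,RW=1,US=1,PS=0
  L1 @0x36[12] → 0x4B006  P=0,RW=1,US=1,PS=0
  ✗ PAGE_NOT_PRESENT  [2 reads]

Access #0 PA: 0x277B2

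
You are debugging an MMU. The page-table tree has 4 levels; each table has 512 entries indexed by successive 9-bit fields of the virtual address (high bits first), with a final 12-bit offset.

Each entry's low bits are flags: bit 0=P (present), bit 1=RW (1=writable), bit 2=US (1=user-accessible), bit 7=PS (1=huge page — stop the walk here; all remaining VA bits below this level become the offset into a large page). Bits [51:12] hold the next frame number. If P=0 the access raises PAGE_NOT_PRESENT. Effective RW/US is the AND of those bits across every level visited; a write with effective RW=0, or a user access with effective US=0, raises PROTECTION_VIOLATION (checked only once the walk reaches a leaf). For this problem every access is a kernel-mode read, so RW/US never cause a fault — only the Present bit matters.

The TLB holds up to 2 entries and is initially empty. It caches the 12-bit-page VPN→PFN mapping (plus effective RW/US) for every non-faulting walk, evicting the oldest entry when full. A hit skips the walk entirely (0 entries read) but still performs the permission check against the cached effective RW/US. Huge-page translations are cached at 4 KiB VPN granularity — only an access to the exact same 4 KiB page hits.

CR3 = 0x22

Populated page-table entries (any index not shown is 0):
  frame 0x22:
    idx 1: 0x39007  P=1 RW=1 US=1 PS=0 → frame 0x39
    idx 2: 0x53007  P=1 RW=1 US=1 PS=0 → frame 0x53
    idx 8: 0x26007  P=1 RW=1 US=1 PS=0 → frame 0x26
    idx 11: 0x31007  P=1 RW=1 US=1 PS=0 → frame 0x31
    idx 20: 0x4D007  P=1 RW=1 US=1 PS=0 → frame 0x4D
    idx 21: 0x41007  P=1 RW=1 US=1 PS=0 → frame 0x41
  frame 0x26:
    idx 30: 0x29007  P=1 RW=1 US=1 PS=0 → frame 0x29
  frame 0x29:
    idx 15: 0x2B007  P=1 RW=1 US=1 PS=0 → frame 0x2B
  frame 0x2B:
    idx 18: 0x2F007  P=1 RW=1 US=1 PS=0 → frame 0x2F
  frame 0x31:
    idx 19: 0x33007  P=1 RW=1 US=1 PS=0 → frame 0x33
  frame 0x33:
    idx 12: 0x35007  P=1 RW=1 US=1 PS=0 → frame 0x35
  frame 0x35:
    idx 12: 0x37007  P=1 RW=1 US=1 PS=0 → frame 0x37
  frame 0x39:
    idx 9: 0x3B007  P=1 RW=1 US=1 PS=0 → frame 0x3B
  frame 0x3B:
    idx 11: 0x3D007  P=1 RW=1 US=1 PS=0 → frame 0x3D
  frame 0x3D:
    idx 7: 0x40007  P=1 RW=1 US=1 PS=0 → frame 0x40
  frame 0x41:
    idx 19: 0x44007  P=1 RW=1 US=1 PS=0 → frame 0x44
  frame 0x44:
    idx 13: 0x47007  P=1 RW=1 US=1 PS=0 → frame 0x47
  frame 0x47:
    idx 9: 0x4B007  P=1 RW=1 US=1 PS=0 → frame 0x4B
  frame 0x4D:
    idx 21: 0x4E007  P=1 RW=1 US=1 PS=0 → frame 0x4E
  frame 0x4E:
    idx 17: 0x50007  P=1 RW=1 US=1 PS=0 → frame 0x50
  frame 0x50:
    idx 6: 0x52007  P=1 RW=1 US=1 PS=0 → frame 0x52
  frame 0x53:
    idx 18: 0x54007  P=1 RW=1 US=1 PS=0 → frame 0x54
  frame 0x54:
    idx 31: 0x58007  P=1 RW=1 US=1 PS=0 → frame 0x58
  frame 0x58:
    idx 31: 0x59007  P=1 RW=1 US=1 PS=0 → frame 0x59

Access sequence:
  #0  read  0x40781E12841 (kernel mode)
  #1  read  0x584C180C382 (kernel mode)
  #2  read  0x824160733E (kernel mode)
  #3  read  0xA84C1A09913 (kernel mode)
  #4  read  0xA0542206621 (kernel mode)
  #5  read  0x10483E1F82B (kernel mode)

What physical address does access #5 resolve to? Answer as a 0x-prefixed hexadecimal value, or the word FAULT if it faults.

Walk each access:
#0 VA=0x40781E12841 (r,kernel):
  L0 @0x22[8] → 0x26007  P=1,RW=1,US=1,PS=0
  L1 @0x26[30] → 0x29007  P=1,RW=1,US=1,PS=0
  L2 @0x29[15] → 0x2B007  P=1,RW=1,US=1,PS=0
  L3 @0x2B[18] → 0x2F007  P=1,RW=1,US=1,PS=0
  ✓ 0x2F841  — 4 lookups
#1 VA=0x584C180C382 (r,kernel):
  L0 @0x22[11] → 0x31007  P=1,RW=1,US=1,PS=0
  L1 @0x31[19] → 0x33007  P=1,RW=1,US=1,PS=0
  L2 @0x33[12] → 0x35007  P=1,RW=1,US=1,PS=0
  L3 @0x35[12] → 0x37007  P=1,RW=1,US=1,PS=0
  ✓ 0x37382  — 4 lookups
#2 VA=0x824160733E (r,kernel):
  L0 @0x22[1] → 0x39007  P=1,RW=1,US=1,PS=0
  L1 @0x39[9] → 0x3B007  P=1,RW=1,US=1,PS=0
  L2 @0x3B[11] → 0x3D007  P=1,RW=1,US=1,PS=0
  L3 @0x3D[7] → 0x40007  P=1,RW=1,US=1,PS=0
  ✓ 0x4033E  — 4 lookups
#3 VA=0xA84C1A09913 (r,kernel):
  L0 @0x22[21] → 0x41007  P=1,RW=1,US=1,PS=0
  L1 @0x41[19] → 0x44007  P=1,RW=1,US=1,PS=0
  L2 @0x44[13] → 0x47007  P=1,RW=1,US=1,PS=0
  L3 @0x47[9] → 0x4B007  P=1,RW=1,US=1,PS=0
  ✓ 0x4B913  — 4 lookups
#4 VA=0xA0542206621 (r,kernel):
  L0 @0x22[20] → 0x4D007  P=1,RW=1,US=1,PS=0
  L1 @0x4D[21] → 0x4E007  P=1,RW=1,US=1,PS=0
  L2 @0x4E[17] → 0x50007  P=1,RW=1,US=1,PS=0
  L3 @0x50[6] → 0x52007  P=1,RW=1,US=1,PS=0
  ✓ 0x52621  — 4 lookups
#5 VA=0x10483E1F82B (r,kernel):
  L0 @0x22[2] → 0x53007  P=1,RW=1,US=1,PS=0
  L1 @0x53[18] → 0x54007  P=1,RW=1,US=1,PS=0
  L2 @0x54[31] → 0x58007  P=1,RW=1,US=1,PS=0
  L3 @0x58[31] → 0x59007  P=1,RW=1,US=1,PS=0
  ✓ 0x5982B  — 4 lookups

Access #5 PA: 0x5982B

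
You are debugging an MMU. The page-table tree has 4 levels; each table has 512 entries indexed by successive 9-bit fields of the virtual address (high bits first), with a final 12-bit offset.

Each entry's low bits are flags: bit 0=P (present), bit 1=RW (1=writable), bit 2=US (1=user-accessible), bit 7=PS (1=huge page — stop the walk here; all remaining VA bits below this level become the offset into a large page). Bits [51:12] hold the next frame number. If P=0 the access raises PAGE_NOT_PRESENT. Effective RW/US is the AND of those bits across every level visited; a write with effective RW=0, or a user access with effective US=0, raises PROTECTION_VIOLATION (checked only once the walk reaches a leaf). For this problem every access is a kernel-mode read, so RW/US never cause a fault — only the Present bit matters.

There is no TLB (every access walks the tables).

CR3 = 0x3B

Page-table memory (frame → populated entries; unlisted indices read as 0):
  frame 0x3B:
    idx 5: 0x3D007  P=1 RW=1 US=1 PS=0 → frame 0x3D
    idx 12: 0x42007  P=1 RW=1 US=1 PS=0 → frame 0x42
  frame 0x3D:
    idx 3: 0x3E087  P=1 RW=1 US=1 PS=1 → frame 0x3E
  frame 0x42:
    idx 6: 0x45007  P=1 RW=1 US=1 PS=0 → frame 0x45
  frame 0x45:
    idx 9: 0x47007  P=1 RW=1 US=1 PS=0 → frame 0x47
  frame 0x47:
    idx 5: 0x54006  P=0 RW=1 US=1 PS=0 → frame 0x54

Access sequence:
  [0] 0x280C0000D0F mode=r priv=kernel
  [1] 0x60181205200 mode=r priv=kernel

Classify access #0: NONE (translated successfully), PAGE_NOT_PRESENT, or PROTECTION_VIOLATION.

Walk each access:
#0 VA=0x280C0000D0F (r,kernel):
  L0: frame=0x3B idx=5 entry=0x3D007 [P=1 RW=1 US=1 PS=0]
  L1: frame=0x3D idx=3 entry=0x3E087 [P=1 RW=1 US=1 PS=1]
  → PA=0x3ED0F (huge @L1)  (2 entries read)
#1 VA=0x60181205200 (r,kernel):
  L0: frame=0x3B idx=12 entry=0x42007 [P=1 RW=1 US=1 PS=0]
  L1: frame=0x42 idx=6 entry=0x45007 [P=1 RW=1 US=1 PS=0]
  L2: frame=0x45 idx=9 entry=0x47007 [P=1 RW=1 US=1 PS=0]
  L3: frame=0x47 idx=5 entry=0x54006 [P=0 RW=1 US=1 PS=0]
  ⇒ fault: PAGE_NOT_PRESENT  — 4 lookups

Access #0 fault: NONE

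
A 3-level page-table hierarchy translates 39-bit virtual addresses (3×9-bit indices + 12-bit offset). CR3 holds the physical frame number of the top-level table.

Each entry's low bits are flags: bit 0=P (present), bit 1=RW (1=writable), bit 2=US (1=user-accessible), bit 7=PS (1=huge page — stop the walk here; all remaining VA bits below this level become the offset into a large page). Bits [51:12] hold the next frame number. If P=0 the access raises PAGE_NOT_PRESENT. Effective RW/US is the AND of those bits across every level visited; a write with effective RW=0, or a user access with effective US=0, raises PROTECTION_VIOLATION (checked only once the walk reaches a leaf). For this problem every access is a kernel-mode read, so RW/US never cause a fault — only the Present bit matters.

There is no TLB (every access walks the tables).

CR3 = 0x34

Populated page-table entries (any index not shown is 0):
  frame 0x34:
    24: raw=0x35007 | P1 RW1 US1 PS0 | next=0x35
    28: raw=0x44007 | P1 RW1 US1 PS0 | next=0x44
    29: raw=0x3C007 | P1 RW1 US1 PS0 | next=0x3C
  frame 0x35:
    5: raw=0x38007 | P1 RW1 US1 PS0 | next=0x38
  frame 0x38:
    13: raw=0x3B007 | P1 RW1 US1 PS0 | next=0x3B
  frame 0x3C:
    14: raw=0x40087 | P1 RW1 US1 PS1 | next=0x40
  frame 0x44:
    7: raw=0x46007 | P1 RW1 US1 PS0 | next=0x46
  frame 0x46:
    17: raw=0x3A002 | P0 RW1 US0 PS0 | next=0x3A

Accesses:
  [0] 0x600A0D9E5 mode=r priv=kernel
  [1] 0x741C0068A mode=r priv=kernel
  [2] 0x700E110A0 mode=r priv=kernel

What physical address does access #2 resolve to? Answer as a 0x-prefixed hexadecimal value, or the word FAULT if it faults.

Trace:
#0 VA=0x600A0D9E5 (r,kernel):
  [0] read 0x34 idx=24: raw=0x35007 flags P=1 W=1 U=1 S=0
  [1] read 0x35 idx=5: raw=0x38007 flags P=1 W=1 U=1 S=0
  [2] read 0x38 idx=13: raw=0x3B007 flags P=1 W=1 U=1 S=0
  ⇒ phys 0x3B9E5  [3 reads]
#1 VA=0x741C0068A (r,kernel):
  [0] read 0x34 idx=29: raw=0x3C007 flags P=1 W=1 U=1 S=0
  [1] read 0x3C idx=14: raw=0x40087 flags P=1 W=1 U=1 S=1
  ⇒ phys 0x4068A (huge @L1)  [2 reads]
#2 VA=0x700E110A0 (r,kernel):
  [0] read 0x34 idx=28: raw=0x44007 flags P=1 W=1 U=1 S=0
  [1] read 0x44 idx=7: raw=0x46007 flags P=1 W=1 U=1 S=0
  [2] read 0x46 idx=17: raw=0x3A002 flags P=0 W=1 U=0 S=0
  ✗ PAGE_NOT_PRESENT  [3 reads]

Access #2 PA: FAULT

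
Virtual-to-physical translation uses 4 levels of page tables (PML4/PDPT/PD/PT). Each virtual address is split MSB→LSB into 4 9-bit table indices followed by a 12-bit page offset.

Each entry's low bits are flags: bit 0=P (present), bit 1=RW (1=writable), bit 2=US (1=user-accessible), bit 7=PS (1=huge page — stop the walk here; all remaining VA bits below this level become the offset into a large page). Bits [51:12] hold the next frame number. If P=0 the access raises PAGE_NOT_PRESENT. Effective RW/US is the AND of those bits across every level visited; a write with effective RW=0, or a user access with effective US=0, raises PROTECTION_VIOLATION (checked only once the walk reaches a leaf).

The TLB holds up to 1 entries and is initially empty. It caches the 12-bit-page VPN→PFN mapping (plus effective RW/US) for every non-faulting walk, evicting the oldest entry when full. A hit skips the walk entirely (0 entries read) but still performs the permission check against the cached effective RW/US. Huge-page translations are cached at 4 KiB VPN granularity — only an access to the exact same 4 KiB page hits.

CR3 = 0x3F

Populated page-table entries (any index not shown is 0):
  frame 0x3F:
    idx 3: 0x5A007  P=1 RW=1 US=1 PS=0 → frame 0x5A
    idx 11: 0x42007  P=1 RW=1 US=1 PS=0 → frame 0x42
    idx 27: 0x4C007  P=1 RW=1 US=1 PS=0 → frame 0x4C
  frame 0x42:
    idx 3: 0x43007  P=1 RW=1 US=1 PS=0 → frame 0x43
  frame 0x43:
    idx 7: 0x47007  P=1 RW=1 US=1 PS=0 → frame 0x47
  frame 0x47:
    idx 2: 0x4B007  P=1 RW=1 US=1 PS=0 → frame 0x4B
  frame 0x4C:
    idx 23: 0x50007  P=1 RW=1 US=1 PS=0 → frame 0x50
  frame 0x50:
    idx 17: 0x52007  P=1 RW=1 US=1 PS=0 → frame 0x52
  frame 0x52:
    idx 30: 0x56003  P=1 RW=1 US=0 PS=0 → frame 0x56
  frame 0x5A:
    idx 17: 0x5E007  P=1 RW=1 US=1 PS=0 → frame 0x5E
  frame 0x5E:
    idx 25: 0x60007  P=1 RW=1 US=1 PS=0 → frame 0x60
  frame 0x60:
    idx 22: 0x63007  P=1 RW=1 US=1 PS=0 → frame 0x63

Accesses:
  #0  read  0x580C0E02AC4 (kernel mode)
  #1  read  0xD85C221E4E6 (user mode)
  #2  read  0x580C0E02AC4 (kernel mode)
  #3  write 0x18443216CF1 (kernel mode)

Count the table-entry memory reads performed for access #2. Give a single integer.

Walk each access:
#0 VA=0x580C0E02AC4 (r,kernel):
  L0: frame=0x3F idx=11 entry=0x42007 [P=1 RW=1 US=1 PS=0]
  L1: frame=0x42 idx=3 entry=0x43007 [P=1 RW=1 US=1 PS=0]
  L2: frame=0x43 idx=7 entry=0x47007 [P=1 RW=1 US=1 PS=0]
  L3: frame=0x47 idx=2 entry=0x4B007 [P=1 RW=1 US=1 PS=0]
  ⇒ phys 0x4BAC4  [4 reads]
#1 VA=0xD85C221E4E6 (r,user):
  L0: frame=0x3F idx=27 entry=0x4C007 [P=1 RW=1 US=1 PS=0]
  L1: frame=0x4C idx=23 entry=0x50007 [P=1 RW=1 US=1 PS=0]
  L2: frame=0x50 idx=17 entry=0x52007 [P=1 RW=1 US=1 PS=0]
  L3: frame=0x52 idx=30 entry=0x56003 [P=1 RW=1 US=0 PS=0]
  → PROTECTION_VIOLATION  (4 entries read)
#2 VA=0x580C0E02AC4 (r,kernel):
  TLB hit vpn=0x580C0E02 → PA=0x4BAC4
#3 VA=0x18443216CF1 (w,kernel):
  L0: frame=0x3F idx=3 entry=0x5A007 [P=1 RW=1 US=1 PS=0]
  L1: frame=0x5A idx=17 entry=0x5E007 [P=1 RW=1 US=1 PS=0]
  L2: frame=0x5E idx=25 entry=0x60007 [P=1 RW=1 US=1 PS=0]
  L3: frame=0x60 idx=22 entry=0x63007 [P=1 RW=1 US=1 PS=0]
  ⇒ phys 0x63CF1  [4 reads]

Entries read for #2: 0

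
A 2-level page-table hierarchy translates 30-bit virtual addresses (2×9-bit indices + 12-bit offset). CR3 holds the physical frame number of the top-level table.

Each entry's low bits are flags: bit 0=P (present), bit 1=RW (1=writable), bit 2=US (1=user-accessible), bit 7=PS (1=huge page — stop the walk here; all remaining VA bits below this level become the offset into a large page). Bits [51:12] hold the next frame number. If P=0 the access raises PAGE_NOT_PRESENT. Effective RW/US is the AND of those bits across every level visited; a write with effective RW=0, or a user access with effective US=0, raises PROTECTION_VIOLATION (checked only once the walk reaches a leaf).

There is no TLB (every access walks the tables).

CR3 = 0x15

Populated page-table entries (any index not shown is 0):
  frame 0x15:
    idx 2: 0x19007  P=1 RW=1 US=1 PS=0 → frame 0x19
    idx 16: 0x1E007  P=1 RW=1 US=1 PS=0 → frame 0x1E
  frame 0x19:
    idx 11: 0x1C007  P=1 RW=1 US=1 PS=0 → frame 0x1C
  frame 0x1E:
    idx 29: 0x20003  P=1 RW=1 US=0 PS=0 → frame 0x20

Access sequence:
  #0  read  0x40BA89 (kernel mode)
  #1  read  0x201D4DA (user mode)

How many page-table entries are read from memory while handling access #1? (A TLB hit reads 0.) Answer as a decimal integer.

Walk each access:
#0 VA=0x40BA89 (r,kernel):
  L0 @0x15[2] → 0x19007  P=1,RW=1,US=1,PS=0
  L1 @0x19[11] → 0x1C007  P=1,RW=1,US=1,PS=0
  ✓ 0x1CA89  — 2 lookups
#1 VA=0x201D4DA (r,user):
  L0 @0x15[16] → 0x1E007  P=1,RW=1,US=1,PS=0
  L1 @0x1E[29] → 0x20003  P=1,RW=1,US=0,PS=0
  → PROTECTION_VIOLATION  (2 entries read)

Entries read for #1: 2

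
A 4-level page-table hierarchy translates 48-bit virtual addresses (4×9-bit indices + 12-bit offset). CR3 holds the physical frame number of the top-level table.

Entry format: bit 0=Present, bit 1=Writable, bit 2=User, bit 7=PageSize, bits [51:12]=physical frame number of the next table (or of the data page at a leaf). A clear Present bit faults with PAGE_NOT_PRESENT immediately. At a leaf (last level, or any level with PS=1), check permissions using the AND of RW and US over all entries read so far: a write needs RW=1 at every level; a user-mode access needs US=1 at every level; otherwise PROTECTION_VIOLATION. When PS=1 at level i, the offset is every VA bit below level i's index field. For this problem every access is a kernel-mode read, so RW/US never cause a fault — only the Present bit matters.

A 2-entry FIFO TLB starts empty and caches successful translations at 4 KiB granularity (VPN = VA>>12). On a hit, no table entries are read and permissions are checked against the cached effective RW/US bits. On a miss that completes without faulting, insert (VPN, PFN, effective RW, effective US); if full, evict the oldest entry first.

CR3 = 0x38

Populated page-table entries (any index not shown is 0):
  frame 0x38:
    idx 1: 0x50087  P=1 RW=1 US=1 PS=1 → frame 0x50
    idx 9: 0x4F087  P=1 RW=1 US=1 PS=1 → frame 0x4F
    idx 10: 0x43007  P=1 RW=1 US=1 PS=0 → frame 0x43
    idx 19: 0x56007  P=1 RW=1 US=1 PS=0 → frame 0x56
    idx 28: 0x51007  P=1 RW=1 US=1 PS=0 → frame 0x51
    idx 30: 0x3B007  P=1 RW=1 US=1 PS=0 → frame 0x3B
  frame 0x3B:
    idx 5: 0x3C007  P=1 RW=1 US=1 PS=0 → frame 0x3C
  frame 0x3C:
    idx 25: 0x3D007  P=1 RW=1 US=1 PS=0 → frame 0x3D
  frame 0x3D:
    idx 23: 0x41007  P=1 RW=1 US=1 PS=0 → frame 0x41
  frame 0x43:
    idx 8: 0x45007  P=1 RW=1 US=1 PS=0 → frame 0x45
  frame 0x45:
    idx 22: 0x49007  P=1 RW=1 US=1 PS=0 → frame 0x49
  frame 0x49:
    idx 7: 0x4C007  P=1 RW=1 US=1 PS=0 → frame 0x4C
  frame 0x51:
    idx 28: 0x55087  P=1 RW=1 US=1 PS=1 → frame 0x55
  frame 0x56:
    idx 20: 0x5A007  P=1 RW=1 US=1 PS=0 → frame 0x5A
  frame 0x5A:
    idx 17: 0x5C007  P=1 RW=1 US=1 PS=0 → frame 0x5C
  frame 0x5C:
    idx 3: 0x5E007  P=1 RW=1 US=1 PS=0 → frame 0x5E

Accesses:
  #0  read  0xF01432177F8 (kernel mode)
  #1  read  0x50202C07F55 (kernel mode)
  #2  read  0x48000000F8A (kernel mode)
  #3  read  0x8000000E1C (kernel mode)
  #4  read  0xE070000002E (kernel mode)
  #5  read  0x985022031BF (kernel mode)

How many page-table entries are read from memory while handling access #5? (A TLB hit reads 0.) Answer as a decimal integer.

Per-access translation:
#0 VA=0xF01432177F8 (r,kernel):
  lvl0: tbl 0x38, slot 30 ⇒ 0x3B007 (P1/RW1/US1/PS0)
  lvl1: tbl 0x3B, slot 5 ⇒ 0x3C007 (P1/RW1/US1/PS0)
  lvl2: tbl 0x3C, slot 25 ⇒ 0x3D007 (P1/RW1/US1/PS0)
  lvl3: tbl 0x3D, slot 23 ⇒ 0x41007 (P1/RW1/US1/PS0)
  ⇒ phys 0x417F8  [4 reads]
#1 VA=0x50202C07F55 (r,kernel):
  lvl0: tbl 0x38, slot 10 ⇒ 0x43007 (P1/RW1/US1/PS0)
  lvl1: tbl 0x43, slot 8 ⇒ 0x45007 (P1/RW1/US1/PS0)
  lvl2: tbl 0x45, slot 22 ⇒ 0x49007 (P1/RW1/US1/PS0)
  lvl3: tbl 0x49, slot 7 ⇒ 0x4C007 (P1/RW1/US1/PS0)
  ⇒ phys 0x4CF55  [4 reads]
#2 VA=0x48000000F8A (r,kernel):
  lvl0: tbl 0x38, slot 9 ⇒ 0x4F087 (P1/RW1/US1/PS1)
  ⇒ phys 0x4FF8A (huge @L0)  [1 reads]
#3 VA=0x8000000E1C (r,kernel):
  lvl0: tbl 0x38, slot 1 ⇒ 0x50087 (P1/RW1/US1/PS1)
  ⇒ phys 0x50E1C (huge @L0)  [1 reads]
#4 VA=0xE070000002E (r,kernel):
  lvl0: tbl 0x38, slot 28 ⇒ 0x51007 (P1/RW1/US1/PS0)
  lvl1: tbl 0x51, slot 28 ⇒ 0x55087 (P1/RW1/US1/PS1)
  ⇒ phys 0x5502E (huge @L1)  [2 reads]
#5 VA=0x985022031BF (r,kernel):
  lvl0: tbl 0x38, slot 19 ⇒ 0x56007 (P1/RW1/US1/PS0)
  lvl1: tbl 0x56, slot 20 ⇒ 0x5A007 (P1/RW1/US1/PS0)
  lvl2: tbl 0x5A, slot 17 ⇒ 0x5C007 (P1/RW1/US1/PS0)
  lvl3: tbl 0x5C, slot 3 ⇒ 0x5E007 (P1/RW1/US1/PS0)
  ⇒ phys 0x5E1BF  [4 reads]

Entries read for #5: 4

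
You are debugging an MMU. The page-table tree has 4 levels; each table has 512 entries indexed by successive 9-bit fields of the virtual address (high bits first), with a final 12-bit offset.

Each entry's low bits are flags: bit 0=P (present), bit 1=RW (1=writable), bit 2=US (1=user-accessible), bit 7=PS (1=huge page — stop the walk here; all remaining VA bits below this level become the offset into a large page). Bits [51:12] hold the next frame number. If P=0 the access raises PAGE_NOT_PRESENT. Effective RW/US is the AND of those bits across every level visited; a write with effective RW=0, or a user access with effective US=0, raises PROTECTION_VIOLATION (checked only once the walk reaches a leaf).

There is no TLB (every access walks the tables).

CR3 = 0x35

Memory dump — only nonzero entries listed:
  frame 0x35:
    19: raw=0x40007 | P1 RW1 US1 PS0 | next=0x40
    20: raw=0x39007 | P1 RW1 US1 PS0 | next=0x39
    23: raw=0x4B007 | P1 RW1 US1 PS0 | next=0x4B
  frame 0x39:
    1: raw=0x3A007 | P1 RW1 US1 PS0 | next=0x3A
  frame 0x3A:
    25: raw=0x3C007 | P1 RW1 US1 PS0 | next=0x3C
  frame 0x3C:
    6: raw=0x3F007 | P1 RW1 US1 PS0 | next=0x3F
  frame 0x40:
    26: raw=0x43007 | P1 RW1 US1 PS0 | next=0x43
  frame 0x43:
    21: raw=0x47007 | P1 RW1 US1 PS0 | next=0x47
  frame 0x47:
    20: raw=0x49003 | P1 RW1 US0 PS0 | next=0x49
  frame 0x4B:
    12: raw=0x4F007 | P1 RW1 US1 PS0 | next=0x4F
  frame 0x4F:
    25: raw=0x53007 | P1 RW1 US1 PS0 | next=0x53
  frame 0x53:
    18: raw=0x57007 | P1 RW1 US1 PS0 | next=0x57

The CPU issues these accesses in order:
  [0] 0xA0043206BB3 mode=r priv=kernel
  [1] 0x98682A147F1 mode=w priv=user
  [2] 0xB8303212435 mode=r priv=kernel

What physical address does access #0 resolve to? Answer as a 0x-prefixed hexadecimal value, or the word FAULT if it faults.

Walk each access:
#0 VA=0xA0043206BB3 (r,kernel):
  L0 @0x35[20] → 0x39007  P=1,RW=1,US=1,PS=0
  L1 @0x39[1] → 0x3A007  P=1,RW=1,US=1,PS=0
  L2 @0x3A[25] → 0x3C007  P=1,RW=1,US=1,PS=0
  L3 @0x3C[6] → 0x3F007  P=1,RW=1,US=1,PS=0
  ⇒ phys 0x3FBB3  [4 reads]
#1 VA=0x98682A147F1 (w,user):
  L0 @0x35[19] → 0x40007  P=1,RW=1,US=1,PS=0
  L1 @0x40[26] → 0x43007  P=1,RW=1,US=1,PS=0
  L2 @0x43[21] → 0x47007  P=1,RW=1,US=1,PS=0
  L3 @0x47[20] → 0x49003  P=1,RW=1,US=0,PS=0
  → PROTECTION_VIOLATION  (4 entries read)
#2 VA=0xB8303212435 (r,kernel):
  L0 @0x35[23] → 0x4B007  P=1,RW=1,US=1,PS=0
  L1 @0x4B[12] → 0x4F007  P=1,RW=1,US=1,PS=0
  L2 @0x4F[25] → 0x53007  P=1,RW=1,US=1,PS=0
  L3 @0x53[18] → 0x57007  P=1,RW=1,US=1,PS=0
  ⇒ phys 0x57435  [4 reads]

Access #0 PA: 0x3FBB3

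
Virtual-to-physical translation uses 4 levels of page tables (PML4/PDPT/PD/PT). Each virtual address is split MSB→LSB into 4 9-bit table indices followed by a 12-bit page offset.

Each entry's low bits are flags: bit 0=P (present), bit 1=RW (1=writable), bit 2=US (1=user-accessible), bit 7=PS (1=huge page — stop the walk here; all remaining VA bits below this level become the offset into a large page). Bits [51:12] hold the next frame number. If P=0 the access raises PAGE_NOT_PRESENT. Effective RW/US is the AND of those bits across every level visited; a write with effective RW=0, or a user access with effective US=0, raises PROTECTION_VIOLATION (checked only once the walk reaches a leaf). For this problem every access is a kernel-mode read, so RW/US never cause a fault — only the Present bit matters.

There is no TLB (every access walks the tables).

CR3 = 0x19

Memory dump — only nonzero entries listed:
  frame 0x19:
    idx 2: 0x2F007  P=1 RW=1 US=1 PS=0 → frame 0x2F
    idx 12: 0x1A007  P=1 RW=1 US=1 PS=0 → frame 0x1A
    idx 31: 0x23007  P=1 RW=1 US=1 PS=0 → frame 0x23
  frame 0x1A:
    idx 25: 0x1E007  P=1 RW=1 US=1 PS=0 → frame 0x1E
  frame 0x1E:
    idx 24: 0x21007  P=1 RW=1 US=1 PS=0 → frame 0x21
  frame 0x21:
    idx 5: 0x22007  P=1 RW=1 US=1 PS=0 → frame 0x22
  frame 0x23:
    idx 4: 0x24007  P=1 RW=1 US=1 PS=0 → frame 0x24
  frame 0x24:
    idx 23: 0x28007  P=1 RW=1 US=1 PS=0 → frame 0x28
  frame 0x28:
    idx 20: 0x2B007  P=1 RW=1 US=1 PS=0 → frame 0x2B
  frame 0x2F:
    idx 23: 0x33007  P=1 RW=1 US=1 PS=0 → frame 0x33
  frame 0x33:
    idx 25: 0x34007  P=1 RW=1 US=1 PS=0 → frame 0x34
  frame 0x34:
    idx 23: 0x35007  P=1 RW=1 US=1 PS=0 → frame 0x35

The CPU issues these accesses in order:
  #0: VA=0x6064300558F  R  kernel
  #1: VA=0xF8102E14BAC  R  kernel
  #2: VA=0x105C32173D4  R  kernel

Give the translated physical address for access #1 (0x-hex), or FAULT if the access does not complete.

Walk each access:
#0 VA=0x6064300558F (r,kernel):
  [0] read 0x19 idx=12: raw=0x1A007 flags P=1 W=1 U=1 S=0
  [1] read 0x1A idx=25: raw=0x1E007 flags P=1 W=1 U=1 S=0
  [2] read 0x1E idx=24: raw=0x21007 flags P=1 W=1 U=1 S=0
  [3] read 0x21 idx=5: raw=0x22007 flags P=1 W=1 U=1 S=0
  ⇒ phys 0x2258F  [4 reads]
#1 VA=0xF8102E14BAC (r,kernel):
  [0] read 0x19 idx=31: raw=0x23007 flags P=1 W=1 U=1 S=0
  [1] read 0x23 idx=4: raw=0x24007 flags P=1 W=1 U=1 S=0
  [2] read 0x24 idx=23: raw=0x28007 flags P=1 W=1 U=1 S=0
  [3] read 0x28 idx=20: raw=0x2B007 flags P=1 W=1 U=1 S=0
  ⇒ phys 0x2BBAC  [4 reads]
#2 VA=0x105C32173D4 (r,kernel):
  [0] read 0x19 idx=2: raw=0x2F007 flags P=1 W=1 U=1 S=0
  [1] read 0x2F idx=23: raw=0x33007 flags P=1 W=1 U=1 S=0
  [2] read 0x33 idx=25: raw=0x34007 flags P=1 W=1 U=1 S=0
  [3] read 0x34 idx=23: raw=0x35007 flags P=1 W=1 U=1 S=0
  ⇒ phys 0x353D4  [4 reads]

Access #1 PA: 0x2BBAC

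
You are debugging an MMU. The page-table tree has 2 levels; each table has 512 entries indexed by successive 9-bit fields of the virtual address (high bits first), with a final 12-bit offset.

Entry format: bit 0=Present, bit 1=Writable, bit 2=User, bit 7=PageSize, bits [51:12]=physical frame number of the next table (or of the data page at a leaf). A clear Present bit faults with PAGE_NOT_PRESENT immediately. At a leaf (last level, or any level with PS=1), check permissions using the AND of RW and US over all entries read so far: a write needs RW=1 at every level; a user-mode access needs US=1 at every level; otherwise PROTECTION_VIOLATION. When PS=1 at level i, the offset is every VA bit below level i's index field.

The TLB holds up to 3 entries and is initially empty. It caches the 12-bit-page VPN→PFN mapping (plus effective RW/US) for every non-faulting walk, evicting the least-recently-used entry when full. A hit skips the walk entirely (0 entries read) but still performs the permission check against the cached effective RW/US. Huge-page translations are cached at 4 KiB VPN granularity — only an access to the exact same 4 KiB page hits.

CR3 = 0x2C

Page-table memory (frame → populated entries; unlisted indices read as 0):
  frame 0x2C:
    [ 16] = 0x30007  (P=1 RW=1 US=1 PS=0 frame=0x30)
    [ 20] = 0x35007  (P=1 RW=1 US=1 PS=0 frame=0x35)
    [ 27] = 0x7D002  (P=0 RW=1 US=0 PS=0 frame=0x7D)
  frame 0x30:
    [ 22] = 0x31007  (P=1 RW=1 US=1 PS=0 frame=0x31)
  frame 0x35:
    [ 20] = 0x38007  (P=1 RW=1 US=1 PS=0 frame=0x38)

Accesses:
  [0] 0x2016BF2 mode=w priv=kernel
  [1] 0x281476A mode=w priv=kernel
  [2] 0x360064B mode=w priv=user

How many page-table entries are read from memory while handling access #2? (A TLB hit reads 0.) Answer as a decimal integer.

Trace:
#0 VA=0x2016BF2 (w,kernel):
  L0: frame=0x2C idx=16 entry=0x30007 [P=1 RW=1 US=1 PS=0]
  L1: frame=0x30 idx=22 entry=0x31007 [P=1 RW=1 US=1 PS=0]
  ✓ 0x31BF2  — 2 lookups
#1 VA=0x281476A (w,kernel):
  L0: frame=0x2C idx=20 entry=0x35007 [P=1 RW=1 US=1 PS=0]
  L1: frame=0x35 idx=20 entry=0x38007 [P=1 RW=1 US=1 PS=0]
  ✓ 0x3876A  — 2 lookups
#2 VA=0x360064B (w,user):
  L0: frame=0x2C idx=27 entry=0x7D002 [P=0 RW=1 US=0 PS=0]
  → PAGE_NOT_PRESENT  (1 entries read)

Entries read for #2: 1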